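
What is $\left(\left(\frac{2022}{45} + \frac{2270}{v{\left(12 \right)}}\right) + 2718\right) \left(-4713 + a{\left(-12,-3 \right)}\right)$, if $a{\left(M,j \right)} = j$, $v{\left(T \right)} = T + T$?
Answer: $- \frac{67380243}{5} \approx -1.3476 \cdot 10^{7}$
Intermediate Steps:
$v{\left(T \right)} = 2 T$
$\left(\left(\frac{2022}{45} + \frac{2270}{v{\left(12 \right)}}\right) + 2718\right) \left(-4713 + a{\left(-12,-3 \right)}\right) = \left(\left(\frac{2022}{45} + \frac{2270}{2 \cdot 12}\right) + 2718\right) \left(-4713 - 3\right) = \left(\left(2022 \cdot \frac{1}{45} + \frac{2270}{24}\right) + 2718\right) \left(-4716\right) = \left(\left(\frac{674}{15} + 2270 \cdot \frac{1}{24}\right) + 2718\right) \left(-4716\right) = \left(\left(\frac{674}{15} + \frac{1135}{12}\right) + 2718\right) \left(-4716\right) = \left(\frac{8371}{60} + 2718\right) \left(-4716\right) = \frac{171451}{60} \left(-4716\right) = - \frac{67380243}{5}$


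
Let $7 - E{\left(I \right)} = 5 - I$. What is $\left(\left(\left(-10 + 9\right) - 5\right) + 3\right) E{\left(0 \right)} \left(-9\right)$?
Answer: $54$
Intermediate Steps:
$E{\left(I \right)} = 2 + I$ ($E{\left(I \right)} = 7 - \left(5 - I\right) = 7 + \left(-5 + I\right) = 2 + I$)
$\left(\left(\left(-10 + 9\right) - 5\right) + 3\right) E{\left(0 \right)} \left(-9\right) = \left(\left(\left(-10 + 9\right) - 5\right) + 3\right) \left(2 + 0\right) \left(-9\right) = \left(\left(-1 - 5\right) + 3\right) 2 \left(-9\right) = \left(-6 + 3\right) \left(-18\right) = \left(-3\right) \left(-18\right) = 54$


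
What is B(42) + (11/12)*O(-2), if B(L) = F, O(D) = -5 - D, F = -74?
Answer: -307/4 ≈ -76.750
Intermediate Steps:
B(L) = -74
B(42) + (11/12)*O(-2) = -74 + (11/12)*(-5 - 1*(-2)) = -74 + (11*(1/12))*(-5 + 2) = -74 + (11/12)*(-3) = -74 - 11/4 = -307/4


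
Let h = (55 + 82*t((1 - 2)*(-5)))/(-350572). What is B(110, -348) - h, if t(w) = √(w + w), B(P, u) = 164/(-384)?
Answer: -3592043/8413728 + 41*√10/175286 ≈ -0.42619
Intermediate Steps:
B(P, u) = -41/96 (B(P, u) = 164*(-1/384) = -41/96)
t(w) = √2*√w (t(w) = √(2*w) = √2*√w)
h = -55/350572 - 41*√10/175286 (h = (55 + 82*(√2*√((1 - 2)*(-5))))/(-350572) = (55 + 82*(√2*√(-1*(-5))))*(-1/350572) = (55 + 82*(√2*√5))*(-1/350572) = (55 + 82*√10)*(-1/350572) = -55/350572 - 41*√10/175286 ≈ -0.00089655)
B(110, -348) - h = -41/96 - (-55/350572 - 41*√10/175286) = -41/96 + (55/350572 + 41*√10/175286) = -3592043/8413728 + 41*√10/175286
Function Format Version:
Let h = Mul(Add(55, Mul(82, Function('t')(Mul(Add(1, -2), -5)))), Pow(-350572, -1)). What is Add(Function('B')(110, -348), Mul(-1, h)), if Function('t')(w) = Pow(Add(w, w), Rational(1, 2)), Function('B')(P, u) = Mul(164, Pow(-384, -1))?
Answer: Add(Rational(-3592043, 8413728), Mul(Rational(41, 175286), Pow(10, Rational(1, 2)))) ≈ -0.42619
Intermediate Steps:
Function('B')(P, u) = Rational(-41, 96) (Function('B')(P, u) = Mul(164, Rational(-1, 384)) = Rational(-41, 96))
Function('t')(w) = Mul(Pow(2, Rational(1, 2)), Pow(w, Rational(1, 2))) (Function('t')(w) = Pow(Mul(2, w), Rational(1, 2)) = Mul(Pow(2, Rational(1, 2)), Pow(w, Rational(1, 2))))
h = Add(Rational(-55, 350572), Mul(Rational(-41, 175286), Pow(10, Rational(1, 2)))) (h = Mul(Add(55, Mul(82, Mul(Pow(2, Rational(1, 2)), Pow(Mul(Add(1, -2), -5), Rational(1, 2))))), Pow(-350572, -1)) = Mul(Add(55, Mul(82, Mul(Pow(2, Rational(1, 2)), Pow(Mul(-1, -5), Rational(1, 2))))), Rational(-1, 350572)) = Mul(Add(55, Mul(82, Mul(Pow(2, Rational(1, 2)), Pow(5, Rational(1, 2))))), Rational(-1, 350572)) = Mul(Add(55, Mul(82, Pow(10, Rational(1, 2)))), Rational(-1, 350572)) = Add(Rational(-55, 350572), Mul(Rational(-41, 175286), Pow(10, Rational(1, 2)))) ≈ -0.00089655)
Add(Function('B')(110, -348), Mul(-1, h)) = Add(Rational(-41, 96), Mul(-1, Add(Rational(-55, 350572), Mul(Rational(-41, 175286), Pow(10, Rational(1, 2)))))) = Add(Rational(-41, 96), Add(Rational(55, 350572), Mul(Rational(41, 175286), Pow(10, Rational(1, 2))))) = Add(Rational(-3592043, 8413728), Mul(Rational(41, 175286), Pow(10, Rational(1, 2))))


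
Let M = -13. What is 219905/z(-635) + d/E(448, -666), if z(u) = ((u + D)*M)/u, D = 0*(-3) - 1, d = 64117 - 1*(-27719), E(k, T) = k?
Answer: -3862454647/231504 ≈ -16684.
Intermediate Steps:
d = 91836 (d = 64117 + 27719 = 91836)
D = -1 (D = 0 - 1 = -1)
z(u) = (13 - 13*u)/u (z(u) = ((u - 1)*(-13))/u = ((-1 + u)*(-13))/u = (13 - 13*u)/u)
219905/z(-635) + d/E(448, -666) = 219905/(-13 + 13/(-635)) + 91836/448 = 219905/(-13 + 13*(-1/635)) + 91836*(1/448) = 219905/(-13 - 13/635) + 22959/112 = 219905/(-8268/635) + 22959/112 = 219905*(-635/8268) + 22959/112 = -139639675/8268 + 22959/112 = -3862454647/231504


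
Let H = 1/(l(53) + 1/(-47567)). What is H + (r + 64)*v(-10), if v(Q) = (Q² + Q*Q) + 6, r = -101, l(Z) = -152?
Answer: -55108517637/7230185 ≈ -7622.0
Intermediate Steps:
v(Q) = 6 + 2*Q² (v(Q) = (Q² + Q²) + 6 = 2*Q² + 6 = 6 + 2*Q²)
H = -47567/7230185 (H = 1/(-152 + 1/(-47567)) = 1/(-152 - 1/47567) = 1/(-7230185/47567) = -47567/7230185 ≈ -0.0065789)
H + (r + 64)*v(-10) = -47567/7230185 + (-101 + 64)*(6 + 2*(-10)²) = -47567/7230185 - 37*(6 + 2*100) = -47567/7230185 - 37*(6 + 200) = -47567/7230185 - 37*206 = -47567/7230185 - 7622 = -55108517637/7230185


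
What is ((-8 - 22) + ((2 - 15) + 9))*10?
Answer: -340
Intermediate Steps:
((-8 - 22) + ((2 - 15) + 9))*10 = (-30 + (-13 + 9))*10 = (-30 - 4)*10 = -34*10 = -340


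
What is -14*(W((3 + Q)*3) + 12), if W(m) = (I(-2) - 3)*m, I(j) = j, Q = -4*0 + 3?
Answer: 1092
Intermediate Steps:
Q = 3 (Q = 0 + 3 = 3)
W(m) = -5*m (W(m) = (-2 - 3)*m = -5*m)
-14*(W((3 + Q)*3) + 12) = -14*(-5*(3 + 3)*3 + 12) = -14*(-30*3 + 12) = -14*(-5*18 + 12) = -14*(-90 + 12) = -14*(-78) = 1092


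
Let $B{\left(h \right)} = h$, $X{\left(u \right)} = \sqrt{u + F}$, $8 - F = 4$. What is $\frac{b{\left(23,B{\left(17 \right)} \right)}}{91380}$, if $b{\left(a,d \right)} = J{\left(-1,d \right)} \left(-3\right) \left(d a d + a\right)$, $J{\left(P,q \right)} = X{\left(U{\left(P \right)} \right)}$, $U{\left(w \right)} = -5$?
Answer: $- \frac{667 i}{3046} \approx - 0.21898 i$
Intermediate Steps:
$F = 4$ ($F = 8 - 4 = 4$)
$X{\left(u \right)} = \sqrt{4 + u}$ ($X{\left(u \right)} = \sqrt{u + 4} = \sqrt{4 + u}$)
$J{\left(P,q \right)} = i$ ($J{\left(P,q \right)} = \sqrt{4 - 5} = \sqrt{-1} = i$)
$b{\left(a,d \right)} = - 3 i \left(a + a d^{2}\right)$ ($b{\left(a,d \right)} = i \left(-3\right) \left(d a d + a\right) = - 3 i \left(a d d + a\right) = - 3 i \left(a d^{2} + a\right) = - 3 i \left(a + a d^{2}\right)$)
$\frac{b{\left(23,B{\left(17 \right)} \right)}}{91380} = \frac{\left(-3\right) i 23 \left(1 + 17^{2}\right)}{91380} = \left(-3\right) i 23 \left(1 + 289\right) \frac{1}{91380} = \left(-3\right) i 23 \cdot 290 \cdot \frac{1}{91380} = - 20010 i \frac{1}{91380} = - \frac{667 i}{3046}$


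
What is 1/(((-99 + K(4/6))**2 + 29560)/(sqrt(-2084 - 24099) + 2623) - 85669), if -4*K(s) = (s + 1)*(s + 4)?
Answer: 324*(-sqrt(26183) + 2623*I)/(-72793092059*I + 27756756*sqrt(26183)) ≈ -1.1675e-5 + 1.2694e-10*I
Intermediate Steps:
K(s) = -(1 + s)*(4 + s)/4 (K(s) = -(s + 1)*(s + 4)/4 = -(1 + s)*(4 + s)/4)
1/(((-99 + K(4/6))**2 + 29560)/(sqrt(-2084 - 24099) + 2623) - 85669) = 1/(((-99 + (-1 - 5/6 - (4/6)**2/4))**2 + 29560)/(sqrt(-2084 - 24099) + 2623) - 85669) = 1/(((-99 + (-1 - 5/6 - (4*(1/6))**2/4))**2 + 29560)/(sqrt(-26183) + 2623) - 85669) = 1/(((-99 + (-1 - 5/4*2/3 - (2/3)**2/4))**2 + 29560)/(I*sqrt(26183) + 2623) - 85669) = 1/(((-99 + (-1 - 5/6 - 1/4*4/9))**2 + 29560)/(2623 + I*sqrt(26183)) - 85669) = 1/(((-99 + (-1 - 5/6 - 1/9))**2 + 29560)/(2623 + I*sqrt(26183)) - 85669) = 1/(((-99 - 35/18)**2 + 29560)/(2623 + I*sqrt(26183)) - 85669) = 1/(((-1817/18)**2 + 29560)/(2623 + I*sqrt(26183)) - 85669) = 1/((3301489/324 + 29560)/(2623 + I*sqrt(26183)) - 85669) = 1/(12878929/(324*(2623 + I*sqrt(26183))) - 85669) = 1/(-85669 + 12878929/(324*(2623 + I*sqrt(26183))))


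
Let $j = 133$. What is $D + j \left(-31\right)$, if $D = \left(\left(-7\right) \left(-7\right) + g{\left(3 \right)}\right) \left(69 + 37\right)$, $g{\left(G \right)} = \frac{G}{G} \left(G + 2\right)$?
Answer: $1601$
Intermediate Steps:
$g{\left(G \right)} = 2 + G$ ($g{\left(G \right)} = 1 \left(2 + G\right) = 2 + G$)
$D = 5724$ ($D = \left(\left(-7\right) \left(-7\right) + \left(2 + 3\right)\right) \left(69 + 37\right) = \left(49 + 5\right) 106 = 54 \cdot 106 = 5724$)
$D + j \left(-31\right) = 5724 + 133 \left(-31\right) = 5724 - 4123 = 1601$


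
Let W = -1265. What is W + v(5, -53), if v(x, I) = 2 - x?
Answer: -1268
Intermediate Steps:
W + v(5, -53) = -1265 + (2 - 1*5) = -1265 + (2 - 5) = -1265 - 3 = -1268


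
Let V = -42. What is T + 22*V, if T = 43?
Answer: -881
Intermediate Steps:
T + 22*V = 43 + 22*(-42) = 43 - 924 = -881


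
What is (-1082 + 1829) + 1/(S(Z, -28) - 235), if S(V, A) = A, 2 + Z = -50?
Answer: 196460/263 ≈ 747.00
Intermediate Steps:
Z = -52 (Z = -2 - 50 = -52)
(-1082 + 1829) + 1/(S(Z, -28) - 235) = (-1082 + 1829) + 1/(-28 - 235) = 747 + 1/(-263) = 747 - 1/263 = 196460/263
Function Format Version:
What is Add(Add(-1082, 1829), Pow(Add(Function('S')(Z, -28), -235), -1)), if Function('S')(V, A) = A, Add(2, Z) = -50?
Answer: Rational(196460, 263) ≈ 747.00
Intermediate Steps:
Z = -52 (Z = Add(-2, -50) = -52)
Add(Add(-1082, 1829), Pow(Add(Function('S')(Z, -28), -235), -1)) = Add(Add(-1082, 1829), Pow(Add(-28, -235), -1)) = Add(747, Pow(-263, -1)) = Add(747, Rational(-1, 263)) = Rational(196460, 263)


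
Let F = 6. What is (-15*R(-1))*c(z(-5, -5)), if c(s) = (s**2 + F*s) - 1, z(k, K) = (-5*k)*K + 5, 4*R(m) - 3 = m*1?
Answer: -205185/2 ≈ -1.0259e+5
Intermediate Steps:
R(m) = 3/4 + m/4 (R(m) = 3/4 + (m*1)/4 = 3/4 + m/4)
z(k, K) = 5 - 5*K*k (z(k, K) = -5*K*k + 5 = 5 - 5*K*k)
c(s) = -1 + s**2 + 6*s (c(s) = (s**2 + 6*s) - 1 = -1 + s**2 + 6*s)
(-15*R(-1))*c(z(-5, -5)) = (-15*(3/4 + (1/4)*(-1)))*(-1 + (5 - 5*(-5)*(-5))**2 + 6*(5 - 5*(-5)*(-5))) = (-15*(3/4 - 1/4))*(-1 + (5 - 125)**2 + 6*(5 - 125)) = (-15*1/2)*(-1 + (-120)**2 + 6*(-120)) = -15*(-1 + 14400 - 720)/2 = -15/2*13679 = -205185/2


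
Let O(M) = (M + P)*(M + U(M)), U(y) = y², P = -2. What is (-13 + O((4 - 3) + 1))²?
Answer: 169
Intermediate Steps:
O(M) = (-2 + M)*(M + M²) (O(M) = (M - 2)*(M + M²) = (-2 + M)*(M + M²))
(-13 + O((4 - 3) + 1))² = (-13 + ((4 - 3) + 1)*(-2 + ((4 - 3) + 1)² - ((4 - 3) + 1)))² = (-13 + (1 + 1)*(-2 + (1 + 1)² - (1 + 1)))² = (-13 + 2*(-2 + 2² - 1*2))² = (-13 + 2*(-2 + 4 - 2))² = (-13 + 2*0)² = (-13 + 0)² = (-13)² = 169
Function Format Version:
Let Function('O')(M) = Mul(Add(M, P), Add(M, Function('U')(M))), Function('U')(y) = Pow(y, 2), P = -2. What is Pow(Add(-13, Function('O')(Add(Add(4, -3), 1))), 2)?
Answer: 169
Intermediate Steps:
Function('O')(M) = Mul(Add(-2, M), Add(M, Pow(M, 2))) (Function('O')(M) = Mul(Add(M, -2), Add(M, Pow(M, 2))) = Mul(Add(-2, M), Add(M, Pow(M, 2))))
Pow(Add(-13, Function('O')(Add(Add(4, -3), 1))), 2) = Pow(Add(-13, Mul(Add(Add(4, -3), 1), Add(-2, Pow(Add(Add(4, -3), 1), 2), Mul(-1, Add(Add(4, -3), 1))))), 2) = Pow(Add(-13, Mul(Add(1, 1), Add(-2, Pow(Add(1, 1), 2), Mul(-1, Add(1, 1))))), 2) = Pow(Add(-13, Mul(2, Add(-2, Pow(2, 2), Mul(-1, 2)))), 2) = Pow(Add(-13, Mul(2, Add(-2, 4, -2))), 2) = Pow(Add(-13, Mul(2, 0)), 2) = Pow(Add(-13, 0), 2) = Pow(-13, 2) = 169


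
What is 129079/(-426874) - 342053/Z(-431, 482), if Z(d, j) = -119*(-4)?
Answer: -10433926709/14513716 ≈ -718.90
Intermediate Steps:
Z(d, j) = 476
129079/(-426874) - 342053/Z(-431, 482) = 129079/(-426874) - 342053/476 = 129079*(-1/426874) - 342053*1/476 = -129079/426874 - 342053/476 = -10433926709/14513716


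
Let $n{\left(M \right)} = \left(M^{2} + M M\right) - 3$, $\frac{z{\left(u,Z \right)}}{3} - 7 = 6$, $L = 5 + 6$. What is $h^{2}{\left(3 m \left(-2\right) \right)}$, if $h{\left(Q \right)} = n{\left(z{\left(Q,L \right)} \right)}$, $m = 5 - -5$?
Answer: $9235521$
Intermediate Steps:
$L = 11$
$z{\left(u,Z \right)} = 39$ ($z{\left(u,Z \right)} = 21 + 3 \cdot 6 = 21 + 18 = 39$)
$m = 10$ ($m = 5 + 5 = 10$)
$n{\left(M \right)} = -3 + 2 M^{2}$ ($n{\left(M \right)} = \left(M^{2} + M^{2}\right) - 3 = 2 M^{2} - 3 = -3 + 2 M^{2}$)
$h{\left(Q \right)} = 3039$ ($h{\left(Q \right)} = -3 + 2 \cdot 39^{2} = -3 + 2 \cdot 1521 = -3 + 3042 = 3039$)
$h^{2}{\left(3 m \left(-2\right) \right)} = 3039^{2} = 9235521$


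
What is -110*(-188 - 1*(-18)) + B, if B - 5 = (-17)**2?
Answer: 18994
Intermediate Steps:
B = 294 (B = 5 + (-17)**2 = 5 + 289 = 294)
-110*(-188 - 1*(-18)) + B = -110*(-188 - 1*(-18)) + 294 = -110*(-188 + 18) + 294 = -110*(-170) + 294 = 18700 + 294 = 18994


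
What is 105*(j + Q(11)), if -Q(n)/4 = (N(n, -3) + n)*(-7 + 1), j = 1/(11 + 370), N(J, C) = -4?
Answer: 2240315/127 ≈ 17640.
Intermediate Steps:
j = 1/381 ≈ 0.0026247
Q(n) = -96 + 24*n (Q(n) = -4*(-4 + n)*(-7 + 1) = -4*(-4 + n)*(-6) = -4*(24 - 6*n) = -96 + 24*n)
105*(j + Q(11)) = 105*(1/381 + (-96 + 24*11)) = 105*(1/381 + (-96 + 264)) = 105*(1/381 + 168) = 105*(64009/381) = 2240315/127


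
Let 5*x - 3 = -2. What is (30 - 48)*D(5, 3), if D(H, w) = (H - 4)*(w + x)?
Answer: -288/5 ≈ -57.600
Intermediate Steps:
x = ⅕ (x = ⅗ + (⅕)*(-2) = ⅗ - ⅖ = ⅕ ≈ 0.20000)
D(H, w) = (-4 + H)*(⅕ + w) (D(H, w) = (H - 4)*(w + ⅕) = (-4 + H)*(⅕ + w))
(30 - 48)*D(5, 3) = (30 - 48)*(-⅘ - 4*3 + (⅕)*5 + 5*3) = -18*(-⅘ - 12 + 1 + 15) = -18*16/5 = -288/5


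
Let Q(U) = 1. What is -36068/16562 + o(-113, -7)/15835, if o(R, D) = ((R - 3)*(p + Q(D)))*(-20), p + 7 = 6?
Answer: -18034/8281 ≈ -2.1778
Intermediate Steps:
p = -1 (p = -7 + 6 = -1)
o(R, D) = 0 (o(R, D) = ((R - 3)*(-1 + 1))*(-20) = ((-3 + R)*0)*(-20) = 0*(-20) = 0)
-36068/16562 + o(-113, -7)/15835 = -36068/16562 + 0/15835 = -36068*1/16562 + 0*(1/15835) = -18034/8281 + 0 = -18034/8281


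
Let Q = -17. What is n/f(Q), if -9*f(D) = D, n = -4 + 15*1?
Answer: 99/17 ≈ 5.8235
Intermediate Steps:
n = 11 (n = -4 + 15 = 11)
f(D) = -D/9
n/f(Q) = 11/((-1/9*(-17))) = 11/(17/9) = 11*(9/17) = 99/17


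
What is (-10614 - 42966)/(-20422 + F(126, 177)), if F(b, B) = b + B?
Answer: 53580/20119 ≈ 2.6632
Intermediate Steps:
F(b, B) = B + b
(-10614 - 42966)/(-20422 + F(126, 177)) = (-10614 - 42966)/(-20422 + (177 + 126)) = -53580/(-20422 + 303) = -53580/(-20119) = -53580*(-1/20119) = 53580/20119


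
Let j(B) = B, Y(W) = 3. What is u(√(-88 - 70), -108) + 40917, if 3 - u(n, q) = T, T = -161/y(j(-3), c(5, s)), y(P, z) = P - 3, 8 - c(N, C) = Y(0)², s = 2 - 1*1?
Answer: 245359/6 ≈ 40893.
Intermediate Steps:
s = 1 (s = 2 - 1 = 1)
c(N, C) = -1 (c(N, C) = 8 - 1*3² = 8 - 1*9 = 8 - 9 = -1)
y(P, z) = -3 + P
T = 161/6 (T = -161/(-3 - 3) = -161/(-6) = -161*(-⅙) = 161/6 ≈ 26.833)
u(n, q) = -143/6 (u(n, q) = 3 - 1*161/6 = 3 - 161/6 = -143/6)
u(√(-88 - 70), -108) + 40917 = -143/6 + 40917 = 245359/6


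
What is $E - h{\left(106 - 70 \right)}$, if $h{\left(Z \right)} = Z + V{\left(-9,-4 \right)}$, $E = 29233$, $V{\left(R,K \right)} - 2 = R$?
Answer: $29204$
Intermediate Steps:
$V{\left(R,K \right)} = 2 + R$
$h{\left(Z \right)} = -7 + Z$ ($h{\left(Z \right)} = Z + \left(2 - 9\right) = Z - 7 = -7 + Z$)
$E - h{\left(106 - 70 \right)} = 29233 - \left(-7 + \left(106 - 70\right)\right) = 29233 - \left(-7 + 36\right) = 29233 - 29 = 29204$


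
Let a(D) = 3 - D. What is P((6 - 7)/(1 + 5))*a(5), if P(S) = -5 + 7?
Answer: -4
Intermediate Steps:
P(S) = 2
P((6 - 7)/(1 + 5))*a(5) = 2*(3 - 1*5) = 2*(3 - 5) = 2*(-2) = -4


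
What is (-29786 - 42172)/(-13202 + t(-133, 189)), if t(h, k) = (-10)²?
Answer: 35979/6551 ≈ 5.4921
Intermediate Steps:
t(h, k) = 100
(-29786 - 42172)/(-13202 + t(-133, 189)) = (-29786 - 42172)/(-13202 + 100) = -71958/(-13102) = -71958*(-1/13102) = 35979/6551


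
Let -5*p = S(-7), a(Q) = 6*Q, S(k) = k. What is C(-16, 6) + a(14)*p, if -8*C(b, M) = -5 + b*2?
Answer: 4889/40 ≈ 122.22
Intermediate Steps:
C(b, M) = 5/8 - b/4 (C(b, M) = -(-5 + b*2)/8 = -(-5 + 2*b)/8 = 5/8 - b/4)
p = 7/5 (p = -⅕*(-7) = 7/5 ≈ 1.4000)
C(-16, 6) + a(14)*p = (5/8 - ¼*(-16)) + (6*14)*(7/5) = (5/8 + 4) + 84*(7/5) = 37/8 + 588/5 = 4889/40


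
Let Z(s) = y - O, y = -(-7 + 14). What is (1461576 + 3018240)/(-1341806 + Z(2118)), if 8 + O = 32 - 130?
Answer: -4479816/1341707 ≈ -3.3389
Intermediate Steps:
y = -7 (y = -1*7 = -7)
O = -106 (O = -8 + (32 - 130) = -8 - 98 = -106)
Z(s) = 99 (Z(s) = -7 - 1*(-106) = -7 + 106 = 99)
(1461576 + 3018240)/(-1341806 + Z(2118)) = (1461576 + 3018240)/(-1341806 + 99) = 4479816/(-1341707) = 4479816*(-1/1341707) = -4479816/1341707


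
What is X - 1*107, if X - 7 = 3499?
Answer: 3399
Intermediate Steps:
X = 3506 (X = 7 + 3499 = 3506)
X - 1*107 = 3506 - 1*107 = 3506 - 107 = 3399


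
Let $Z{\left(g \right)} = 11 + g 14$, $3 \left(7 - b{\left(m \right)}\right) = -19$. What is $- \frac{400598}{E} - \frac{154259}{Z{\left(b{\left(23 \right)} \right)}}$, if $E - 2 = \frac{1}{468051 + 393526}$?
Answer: $- \frac{205469028167713}{1021830915} \approx -2.0108 \cdot 10^{5}$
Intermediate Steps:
$b{\left(m \right)} = \frac{40}{3}$ ($b{\left(m \right)} = 7 - - \frac{19}{3} = 7 + \frac{19}{3} = \frac{40}{3}$)
$E = \frac{1723155}{861577}$ ($E = 2 + \frac{1}{468051 + 393526} = 2 + \frac{1}{861577} = \frac{1723155}{861577} \approx 2.0$)
$Z{\left(g \right)} = 11 + 14 g$
$- \frac{400598}{E} - \frac{154259}{Z{\left(b{\left(23 \right)} \right)}} = - \frac{400598}{\frac{1723155}{861577}} - \frac{154259}{11 + 14 \cdot \frac{40}{3}} = \left(-400598\right) \frac{861577}{1723155} - \frac{154259}{11 + \frac{560}{3}} = - \frac{345146023046}{1723155} - \frac{154259}{\frac{593}{3}} = - \frac{345146023046}{1723155} - \frac{462777}{593} = - \frac{205469028167713}{1021830915}$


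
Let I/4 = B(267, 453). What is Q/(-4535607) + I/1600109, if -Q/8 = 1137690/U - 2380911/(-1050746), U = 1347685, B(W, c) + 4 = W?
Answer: 227103941191161091248/342570427895114859412021 ≈ 0.00066294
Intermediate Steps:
B(W, c) = -4 + W
I = 1052 (I = 4*(-4 + 267) = 4*263 = 1052)
Q = -3523313006220/141607462301 (Q = -8*(1137690/1347685 - 2380911/(-1050746)) = -8*(1137690*(1/1347685) - 2380911*(-1/1050746)) = -8*(227538/269537 + 2380911/1050746) = -8*880828251555/283214924602 = -3523313006220/141607462301 ≈ -24.881)
Q/(-4535607) + I/1600109 = -3523313006220/141607462301/(-4535607) + 1052/1600109 = -3523313006220/141607462301*(-1/4535607) + 1052*(1/1600109) = 1174437668740/214091932421550569 + 1052/1600109 = 227103941191161091248/342570427895114859412021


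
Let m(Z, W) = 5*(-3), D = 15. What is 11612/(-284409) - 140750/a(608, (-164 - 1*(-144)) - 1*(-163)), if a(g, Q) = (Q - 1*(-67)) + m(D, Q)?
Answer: -2668855406/3697317 ≈ -721.84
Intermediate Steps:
m(Z, W) = -15
a(g, Q) = 52 + Q (a(g, Q) = (Q - 1*(-67)) - 15 = (Q + 67) - 15 = (67 + Q) - 15 = 52 + Q)
11612/(-284409) - 140750/a(608, (-164 - 1*(-144)) - 1*(-163)) = 11612/(-284409) - 140750/(52 + ((-164 - 1*(-144)) - 1*(-163))) = 11612*(-1/284409) - 140750/(52 + ((-164 + 144) + 163)) = -11612/284409 - 140750/(52 + (-20 + 163)) = -11612/284409 - 140750/(52 + 143) = -11612/284409 - 140750/195 = -11612/284409 - 140750*1/195 = -11612/284409 - 28150/39 = -2668855406/3697317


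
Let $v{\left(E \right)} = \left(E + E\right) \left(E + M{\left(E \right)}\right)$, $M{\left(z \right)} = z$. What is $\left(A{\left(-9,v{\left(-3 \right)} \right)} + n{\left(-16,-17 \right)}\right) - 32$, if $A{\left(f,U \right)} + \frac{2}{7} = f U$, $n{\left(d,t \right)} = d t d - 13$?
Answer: $- \frac{33049}{7} \approx -4721.3$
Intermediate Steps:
$n{\left(d,t \right)} = -13 + t d^{2}$ ($n{\left(d,t \right)} = t d^{2} - 13 = -13 + t d^{2}$)
$v{\left(E \right)} = 4 E^{2}$ ($v{\left(E \right)} = \left(E + E\right) \left(E + E\right) = 2 E 2 E = 4 E^{2}$)
$A{\left(f,U \right)} = - \frac{2}{7} + U f$ ($A{\left(f,U \right)} = - \frac{2}{7} + f U = - \frac{2}{7} + U f$)
$\left(A{\left(-9,v{\left(-3 \right)} \right)} + n{\left(-16,-17 \right)}\right) - 32 = \left(\left(- \frac{2}{7} + 4 \left(-3\right)^{2} \left(-9\right)\right) - \left(13 + 17 \left(-16\right)^{2}\right)\right) - 32 = \left(\left(- \frac{2}{7} + 4 \cdot 9 \left(-9\right)\right) - 4365\right) - 32 = \left(\left(- \frac{2}{7} + 36 \left(-9\right)\right) - 4365\right) - 32 = \left(\left(- \frac{2}{7} - 324\right) - 4365\right) - 32 = \left(- \frac{2270}{7} - 4365\right) - 32 = - \frac{32825}{7} - 32 = - \frac{33049}{7}$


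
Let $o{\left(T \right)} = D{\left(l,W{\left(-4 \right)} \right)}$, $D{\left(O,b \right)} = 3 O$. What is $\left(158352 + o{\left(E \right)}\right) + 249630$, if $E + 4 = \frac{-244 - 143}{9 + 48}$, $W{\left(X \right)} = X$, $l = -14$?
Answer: $407940$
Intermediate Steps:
$E = - \frac{205}{19}$ ($E = -4 + \frac{-244 - 143}{9 + 48} = -4 - \frac{387}{57} = -4 - \frac{129}{19} = - \frac{205}{19} \approx -10.789$)
$o{\left(T \right)} = -42$ ($o{\left(T \right)} = 3 \left(-14\right) = -42$)
$\left(158352 + o{\left(E \right)}\right) + 249630 = \left(158352 - 42\right) + 249630 = 158310 + 249630 = 407940$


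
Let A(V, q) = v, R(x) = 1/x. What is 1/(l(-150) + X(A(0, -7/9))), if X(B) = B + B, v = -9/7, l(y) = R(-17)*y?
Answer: 119/744 ≈ 0.15995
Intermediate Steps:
l(y) = -y/17 (l(y) = y/(-17) = -y/17)
v = -9/7 (v = -9*1/7 = -9/7 ≈ -1.2857)
A(V, q) = -9/7
X(B) = 2*B
1/(l(-150) + X(A(0, -7/9))) = 1/(-1/17*(-150) + 2*(-9/7)) = 1/(150/17 - 18/7) = 1/(744/119) = 119/744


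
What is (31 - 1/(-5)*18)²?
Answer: 29929/25 ≈ 1197.2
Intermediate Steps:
(31 - 1/(-5)*18)² = (31 - 1*(-⅕)*18)² = (31 + (⅕)*18)² = (31 + 18/5)² = (173/5)² = 29929/25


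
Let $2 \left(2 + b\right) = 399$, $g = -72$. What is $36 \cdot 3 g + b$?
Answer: $- \frac{15157}{2} \approx -7578.5$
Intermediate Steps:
$b = \frac{395}{2}$ ($b = -2 + \frac{1}{2} \cdot 399 = -2 + \frac{399}{2} = \frac{395}{2} \approx 197.5$)
$36 \cdot 3 g + b = 36 \cdot 3 \left(-72\right) + \frac{395}{2} = 108 \left(-72\right) + \frac{395}{2} = -7776 + \frac{395}{2} = - \frac{15157}{2}$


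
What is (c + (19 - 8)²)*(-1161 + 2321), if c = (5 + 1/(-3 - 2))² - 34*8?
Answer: -742168/5 ≈ -1.4843e+5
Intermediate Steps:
c = -6224/25 (c = (5 + 1/(-5))² - 272 = (5 - ⅕)² - 272 = (24/5)² - 272 = 576/25 - 272 = -6224/25 ≈ -248.96)
(c + (19 - 8)²)*(-1161 + 2321) = (-6224/25 + (19 - 8)²)*(-1161 + 2321) = (-6224/25 + 11²)*1160 = (-6224/25 + 121)*1160 = -3199/25*1160 = -742168/5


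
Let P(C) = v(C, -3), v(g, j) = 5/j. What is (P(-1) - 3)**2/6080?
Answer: 49/13680 ≈ 0.0035819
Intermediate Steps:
P(C) = -5/3 (P(C) = 5/(-3) = 5*(-1/3) = -5/3)
(P(-1) - 3)**2/6080 = (-5/3 - 3)**2/6080 = (-14/3)**2*(1/6080) = (196/9)*(1/6080) = 49/13680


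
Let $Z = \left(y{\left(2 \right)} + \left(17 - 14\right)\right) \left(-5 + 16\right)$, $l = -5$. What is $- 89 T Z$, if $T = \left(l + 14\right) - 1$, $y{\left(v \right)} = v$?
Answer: $-39160$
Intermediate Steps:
$Z = 55$ ($Z = \left(2 + \left(17 - 14\right)\right) \left(-5 + 16\right) = \left(2 + \left(17 - 14\right)\right) 11 = \left(2 + 3\right) 11 = 5 \cdot 11 = 55$)
$T = 8$ ($T = \left(-5 + 14\right) - 1 = 9 - 1 = 8$)
$- 89 T Z = \left(-89\right) 8 \cdot 55 = \left(-712\right) 55 = -39160$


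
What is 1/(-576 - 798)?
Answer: -1/1374 ≈ -0.00072780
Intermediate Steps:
1/(-576 - 798) = 1/(-1374) = -1/1374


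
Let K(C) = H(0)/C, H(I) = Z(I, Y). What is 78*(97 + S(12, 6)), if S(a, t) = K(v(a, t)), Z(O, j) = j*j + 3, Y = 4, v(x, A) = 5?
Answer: 39312/5 ≈ 7862.4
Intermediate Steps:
Z(O, j) = 3 + j² (Z(O, j) = j² + 3 = 3 + j²)
H(I) = 19 (H(I) = 3 + 4² = 3 + 16 = 19)
K(C) = 19/C
S(a, t) = 19/5
78*(97 + S(12, 6)) = 78*(97 + 19/5) = 78*(504/5) = 39312/5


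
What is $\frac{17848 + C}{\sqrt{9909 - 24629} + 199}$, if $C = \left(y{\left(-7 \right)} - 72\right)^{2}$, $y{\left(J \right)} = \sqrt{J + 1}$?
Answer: $\frac{4582174}{54321} - \frac{768 \sqrt{345}}{18107} - \frac{184208 i \sqrt{230}}{54321} - \frac{9552 i \sqrt{6}}{18107} \approx 83.566 - 52.721 i$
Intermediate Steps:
$y{\left(J \right)} = \sqrt{1 + J}$
$C = \left(-72 + i \sqrt{6}\right)^{2}$ ($C = \left(\sqrt{1 - 7} - 72\right)^{2} = \left(\sqrt{-6} - 72\right)^{2} = \left(i \sqrt{6} - 72\right)^{2} = \left(-72 + i \sqrt{6}\right)^{2} \approx 5178.0 - 352.73 i$)
$\frac{17848 + C}{\sqrt{9909 - 24629} + 199} = \frac{17848 + \left(72 - i \sqrt{6}\right)^{2}}{\sqrt{9909 - 24629} + 199} = \frac{17848 + \left(72 - i \sqrt{6}\right)^{2}}{\sqrt{-14720} + 199} = \frac{17848 + \left(72 - i \sqrt{6}\right)^{2}}{8 i \sqrt{230} + 199} = \frac{17848 + \left(72 - i \sqrt{6}\right)^{2}}{199 + 8 i \sqrt{230}}$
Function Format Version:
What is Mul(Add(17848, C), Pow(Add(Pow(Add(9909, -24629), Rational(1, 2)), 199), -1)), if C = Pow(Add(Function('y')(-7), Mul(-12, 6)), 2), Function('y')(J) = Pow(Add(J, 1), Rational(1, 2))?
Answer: Add(Rational(4582174, 54321), Mul(Rational(-768, 18107), Pow(345, Rational(1, 2))), Mul(Rational(-184208, 54321), I, Pow(230, Rational(1, 2))), Mul(Rational(-9552, 18107), I, Pow(6, Rational(1, 2)))) ≈ Add(83.566, Mul(-52.721, I))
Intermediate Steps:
Function('y')(J) = Pow(Add(1, J), Rational(1, 2))
C = Pow(Add(-72, Mul(I, Pow(6, Rational(1, 2)))), 2) (C = Pow(Add(Pow(Add(1, -7), Rational(1, 2)), Mul(-12, 6)), 2) = Pow(Add(Pow(-6, Rational(1, 2)), -72), 2) = Pow(Add(Mul(I, Pow(6, Rational(1, 2))), -72), 2) = Pow(Add(-72, Mul(I, Pow(6, Rational(1, 2)))), 2) ≈ Add(5178.0, Mul(-352.73, I)))
Mul(Add(17848, C), Pow(Add(Pow(Add(9909, -24629), Rational(1, 2)), 199), -1)) = Mul(Add(17848, Pow(Add(72, Mul(-1, I, Pow(6, Rational(1, 2)))), 2)), Pow(Add(Pow(Add(9909, -24629), Rational(1, 2)), 199), -1)) = Mul(Add(17848, Pow(Add(72, Mul(-1, I, Pow(6, Rational(1, 2)))), 2)), Pow(Add(Pow(-14720, Rational(1, 2)), 199), -1)) = Mul(Add(17848, Pow(Add(72, Mul(-1, I, Pow(6, Rational(1, 2)))), 2)), Pow(Add(Mul(8, I, Pow(230, Rational(1, 2))), 199), -1)) = Mul(Add(17848, Pow(Add(72, Mul(-1, I, Pow(6, Rational(1, 2)))), 2)), Pow(Add(199, Mul(8, I, Pow(230, Rational(1, 2)))), -1)) = Mul(Pow(Add(199, Mul(8, I, Pow(230, Rational(1, 2)))), -1), Add(17848, Pow(Add(72, Mul(-1, I, Pow(6, Rational(1, 2)))), 2)))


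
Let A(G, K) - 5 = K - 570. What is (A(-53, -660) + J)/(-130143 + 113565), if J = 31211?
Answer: -14993/8289 ≈ -1.8088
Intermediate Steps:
A(G, K) = -565 + K (A(G, K) = 5 + (K - 570) = 5 + (-570 + K) = -565 + K)
(A(-53, -660) + J)/(-130143 + 113565) = ((-565 - 660) + 31211)/(-130143 + 113565) = (-1225 + 31211)/(-16578) = 29986*(-1/16578) = -14993/8289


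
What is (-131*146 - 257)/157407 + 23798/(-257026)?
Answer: -20488044/94971107 ≈ -0.21573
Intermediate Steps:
(-131*146 - 257)/157407 + 23798/(-257026) = (-19126 - 257)*(1/157407) + 23798*(-1/257026) = -19383*1/157407 - 11899/128513 = -91/739 - 11899/128513 = -20488044/94971107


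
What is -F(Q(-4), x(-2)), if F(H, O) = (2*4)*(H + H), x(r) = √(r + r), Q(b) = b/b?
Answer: -16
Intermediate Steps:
Q(b) = 1
x(r) = √2*√r (x(r) = √(2*r) = √2*√r)
F(H, O) = 16*H (F(H, O) = 8*(2*H) = 16*H)
-F(Q(-4), x(-2)) = -16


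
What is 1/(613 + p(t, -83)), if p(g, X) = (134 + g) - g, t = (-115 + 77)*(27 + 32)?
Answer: 1/747 ≈ 0.0013387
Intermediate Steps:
t = -2242 (t = -38*59 = -2242)
p(g, X) = 134
1/(613 + p(t, -83)) = 1/(613 + 134) = 1/747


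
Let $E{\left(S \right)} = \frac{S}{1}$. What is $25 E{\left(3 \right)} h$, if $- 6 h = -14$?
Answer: $175$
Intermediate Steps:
$E{\left(S \right)} = S$ ($E{\left(S \right)} = S 1 = S$)
$h = \frac{7}{3}$ ($h = \left(- \frac{1}{6}\right) \left(-14\right) = \frac{7}{3} \approx 2.3333$)
$25 E{\left(3 \right)} h = 25 \cdot 3 \cdot \frac{7}{3} = 75 \cdot \frac{7}{3} = 175$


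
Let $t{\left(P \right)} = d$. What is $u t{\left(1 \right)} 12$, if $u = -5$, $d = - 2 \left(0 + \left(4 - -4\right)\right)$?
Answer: $960$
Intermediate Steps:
$d = -16$ ($d = - 2 \left(0 + \left(4 + 4\right)\right) = - 2 \left(0 + 8\right) = \left(-2\right) 8 = -16$)
$t{\left(P \right)} = -16$
$u t{\left(1 \right)} 12 = \left(-5\right) \left(-16\right) 12 = 80 \cdot 12 = 960$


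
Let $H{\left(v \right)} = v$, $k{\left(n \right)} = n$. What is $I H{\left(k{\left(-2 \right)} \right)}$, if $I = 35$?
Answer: $-70$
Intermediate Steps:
$I H{\left(k{\left(-2 \right)} \right)} = 35 \left(-2\right) = -70$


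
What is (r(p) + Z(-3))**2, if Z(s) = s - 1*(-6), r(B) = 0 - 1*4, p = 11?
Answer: 1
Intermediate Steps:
r(B) = -4 (r(B) = 0 - 4 = -4)
Z(s) = 6 + s (Z(s) = s + 6 = 6 + s)
(r(p) + Z(-3))**2 = (-4 + (6 - 3))**2 = (-4 + 3)**2 = (-1)**2 = 1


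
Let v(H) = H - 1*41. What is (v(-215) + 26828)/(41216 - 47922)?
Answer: -1898/479 ≈ -3.9624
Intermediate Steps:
v(H) = -41 + H (v(H) = H - 41 = -41 + H)
(v(-215) + 26828)/(41216 - 47922) = ((-41 - 215) + 26828)/(41216 - 47922) = (-256 + 26828)/(-6706) = 26572*(-1/6706) = -1898/479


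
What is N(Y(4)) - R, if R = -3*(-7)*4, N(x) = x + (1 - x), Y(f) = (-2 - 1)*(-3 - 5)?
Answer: -83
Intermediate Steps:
Y(f) = 24 (Y(f) = -3*(-8) = 24)
N(x) = 1
R = 84 (R = 21*4 = 84)
N(Y(4)) - R = 1 - 1*84 = 1 - 84 = -83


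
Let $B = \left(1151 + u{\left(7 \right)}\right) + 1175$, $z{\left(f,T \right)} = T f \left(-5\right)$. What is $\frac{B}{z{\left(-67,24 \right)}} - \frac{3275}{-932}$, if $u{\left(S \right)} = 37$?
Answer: $\frac{7133329}{1873320} \approx 3.8079$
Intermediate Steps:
$z{\left(f,T \right)} = - 5 T f$
$B = 2363$ ($B = \left(1151 + 37\right) + 1175 = 1188 + 1175 = 2363$)
$\frac{B}{z{\left(-67,24 \right)}} - \frac{3275}{-932} = \frac{2363}{\left(-5\right) 24 \left(-67\right)} - \frac{3275}{-932} = \frac{2363}{8040} - - \frac{3275}{932} = 2363 \cdot \frac{1}{8040} + \frac{3275}{932} = \frac{2363}{8040} + \frac{3275}{932} = \frac{7133329}{1873320}$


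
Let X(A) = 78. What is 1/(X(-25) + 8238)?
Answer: 1/8316 ≈ 0.00012025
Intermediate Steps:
1/(X(-25) + 8238) = 1/(78 + 8238) = 1/8316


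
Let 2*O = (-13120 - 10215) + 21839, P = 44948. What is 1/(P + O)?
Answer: 1/44200 ≈ 2.2624e-5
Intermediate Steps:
O = -748 (O = ((-13120 - 10215) + 21839)/2 = (-23335 + 21839)/2 = (½)*(-1496) = -748)
1/(P + O) = 1/(44948 - 748) = 1/44200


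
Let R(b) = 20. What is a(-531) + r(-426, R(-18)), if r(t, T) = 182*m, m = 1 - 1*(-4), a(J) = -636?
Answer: 274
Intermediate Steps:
m = 5 (m = 1 + 4 = 5)
r(t, T) = 910 (r(t, T) = 182*5 = 910)
a(-531) + r(-426, R(-18)) = -636 + 910 = 274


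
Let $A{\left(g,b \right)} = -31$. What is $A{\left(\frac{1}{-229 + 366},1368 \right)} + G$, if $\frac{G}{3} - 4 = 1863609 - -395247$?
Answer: $6776549$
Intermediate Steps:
$G = 6776580$ ($G = 12 + 3 \left(1863609 - -395247\right) = 12 + 3 \left(1863609 + 395247\right) = 12 + 3 \cdot 2258856 = 12 + 6776568 = 6776580$)
$A{\left(\frac{1}{-229 + 366},1368 \right)} + G = -31 + 6776580 = 6776549$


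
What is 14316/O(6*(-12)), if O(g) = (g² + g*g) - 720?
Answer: 1193/804 ≈ 1.4838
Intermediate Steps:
O(g) = -720 + 2*g² (O(g) = (g² + g²) - 720 = 2*g² - 720 = -720 + 2*g²)
14316/O(6*(-12)) = 14316/(-720 + 2*(6*(-12))²) = 14316/(-720 + 2*(-72)²) = 14316/(-720 + 2*5184) = 14316/(-720 + 10368) = 14316/9648 = 14316*(1/9648) = 1193/804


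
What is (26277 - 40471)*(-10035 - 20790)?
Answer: 437530050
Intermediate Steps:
(26277 - 40471)*(-10035 - 20790) = -14194*(-30825) = 437530050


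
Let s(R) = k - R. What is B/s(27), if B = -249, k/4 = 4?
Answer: 249/11 ≈ 22.636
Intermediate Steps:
k = 16 (k = 4*4 = 16)
s(R) = 16 - R
B/s(27) = -249/(16 - 1*27) = -249/(16 - 27) = -249/(-11) = -249*(-1/11) = 249/11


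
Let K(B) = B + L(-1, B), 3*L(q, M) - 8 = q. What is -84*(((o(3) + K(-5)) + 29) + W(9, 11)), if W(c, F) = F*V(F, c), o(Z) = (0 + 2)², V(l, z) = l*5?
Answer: -53368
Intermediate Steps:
L(q, M) = 8/3 + q/3
V(l, z) = 5*l
o(Z) = 4 (o(Z) = 2² = 4)
K(B) = 7/3 + B (K(B) = B + (8/3 + (⅓)*(-1)) = B + (8/3 - ⅓) = B + 7/3 = 7/3 + B)
W(c, F) = 5*F² (W(c, F) = F*(5*F) = 5*F²)
-84*(((o(3) + K(-5)) + 29) + W(9, 11)) = -84*(((4 + (7/3 - 5)) + 29) + 5*11²) = -84*(((4 - 8/3) + 29) + 5*121) = -84*((4/3 + 29) + 605) = -84*(91/3 + 605) = -84*1906/3 = -53368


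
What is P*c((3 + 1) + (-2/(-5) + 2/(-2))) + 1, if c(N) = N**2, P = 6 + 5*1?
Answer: 3204/25 ≈ 128.16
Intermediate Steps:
P = 11 (P = 6 + 5 = 11)
P*c((3 + 1) + (-2/(-5) + 2/(-2))) + 1 = 11*((3 + 1) + (-2/(-5) + 2/(-2)))**2 + 1 = 11*(4 + (-2*(-1/5) + 2*(-1/2)))**2 + 1 = 11*(4 + (2/5 - 1))**2 + 1 = 11*(4 - 3/5)**2 + 1 = 11*(17/5)**2 + 1 = 11*(289/25) + 1 = 3179/25 + 1 = 3204/25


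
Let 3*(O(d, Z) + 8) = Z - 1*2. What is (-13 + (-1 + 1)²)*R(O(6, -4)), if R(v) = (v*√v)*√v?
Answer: -1300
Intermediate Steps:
O(d, Z) = -26/3 + Z/3 (O(d, Z) = -8 + (Z - 1*2)/3 = -8 + (Z - 2)/3 = -8 + (-2 + Z)/3 = -8 + (-⅔ + Z/3) = -26/3 + Z/3)
R(v) = v² (R(v) = v^(3/2)*√v = v²)
(-13 + (-1 + 1)²)*R(O(6, -4)) = (-13 + (-1 + 1)²)*(-26/3 + (⅓)*(-4))² = (-13 + 0²)*(-26/3 - 4/3)² = (-13 + 0)*(-10)² = -13*100 = -1300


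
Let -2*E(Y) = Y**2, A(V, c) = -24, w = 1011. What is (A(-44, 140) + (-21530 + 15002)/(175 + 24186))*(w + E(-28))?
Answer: -21526344/1433 ≈ -15022.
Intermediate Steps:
E(Y) = -Y**2/2
(A(-44, 140) + (-21530 + 15002)/(175 + 24186))*(w + E(-28)) = (-24 + (-21530 + 15002)/(175 + 24186))*(1011 - 1/2*(-28)**2) = (-24 - 6528/24361)*(1011 - 1/2*784) = (-24 - 6528*1/24361)*(1011 - 392) = (-24 - 384/1433)*619 = -34776/1433*619 = -21526344/1433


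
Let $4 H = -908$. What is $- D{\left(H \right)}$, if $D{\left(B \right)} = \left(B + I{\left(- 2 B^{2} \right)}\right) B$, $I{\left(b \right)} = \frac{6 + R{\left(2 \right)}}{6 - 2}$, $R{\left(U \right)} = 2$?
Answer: $-51075$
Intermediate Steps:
$H = -227$ ($H = \frac{1}{4} \left(-908\right) = -227$)
$I{\left(b \right)} = 2$ ($I{\left(b \right)} = \frac{6 + 2}{6 - 2} = \frac{8}{4} = 8 \cdot \frac{1}{4} = 2$)
$D{\left(B \right)} = B \left(2 + B\right)$ ($D{\left(B \right)} = \left(B + 2\right) B = \left(2 + B\right) B = B \left(2 + B\right)$)
$- D{\left(H \right)} = - \left(-227\right) \left(2 - 227\right) = - \left(-227\right) \left(-225\right) = \left(-1\right) 51075 = -51075$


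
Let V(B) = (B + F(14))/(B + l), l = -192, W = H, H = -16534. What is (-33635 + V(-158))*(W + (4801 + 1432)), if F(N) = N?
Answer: 60632231953/175 ≈ 3.4647e+8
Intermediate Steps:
W = -16534
V(B) = (14 + B)/(-192 + B) (V(B) = (B + 14)/(B - 192) = (14 + B)/(-192 + B))
(-33635 + V(-158))*(W + (4801 + 1432)) = (-33635 + (14 - 158)/(-192 - 158))*(-16534 + (4801 + 1432)) = (-33635 - 144/(-350))*(-16534 + 6233) = (-33635 - 1/350*(-144))*(-10301) = (-33635 + 72/175)*(-10301) = -5886053/175*(-10301) = 60632231953/175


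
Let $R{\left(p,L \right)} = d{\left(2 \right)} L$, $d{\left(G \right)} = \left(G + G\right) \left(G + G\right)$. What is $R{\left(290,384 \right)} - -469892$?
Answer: $476036$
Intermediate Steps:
$d{\left(G \right)} = 4 G^{2}$ ($d{\left(G \right)} = 2 G 2 G = 4 G^{2}$)
$R{\left(p,L \right)} = 16 L$ ($R{\left(p,L \right)} = 4 \cdot 2^{2} L = 4 \cdot 4 L = 16 L$)
$R{\left(290,384 \right)} - -469892 = 16 \cdot 384 - -469892 = 6144 + 469892 = 476036$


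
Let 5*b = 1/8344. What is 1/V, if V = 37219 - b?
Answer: 41720/1552776679 ≈ 2.6868e-5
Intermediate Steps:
b = 1/41720 (b = (⅕)/8344 = (⅕)*(1/8344) = 1/41720 ≈ 2.3969e-5)
V = 1552776679/41720 (V = 37219 - 1*1/41720 = 37219 - 1/41720 = 1552776679/41720 ≈ 37219.)
1/V = 1/(1552776679/41720) = 41720/1552776679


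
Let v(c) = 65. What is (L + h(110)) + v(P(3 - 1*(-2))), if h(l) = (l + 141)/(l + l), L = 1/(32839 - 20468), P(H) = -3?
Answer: 180010641/2721620 ≈ 66.141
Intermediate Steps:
L = 1/12371 ≈ 8.0834e-5
h(l) = (141 + l)/(2*l) (h(l) = (141 + l)/((2*l)) = (141 + l)*(1/(2*l)) = (141 + l)/(2*l))
(L + h(110)) + v(P(3 - 1*(-2))) = (1/12371 + (½)*(141 + 110)/110) + 65 = (1/12371 + (½)*(1/110)*251) + 65 = (1/12371 + 251/220) + 65 = 3105341/2721620 + 65 = 180010641/2721620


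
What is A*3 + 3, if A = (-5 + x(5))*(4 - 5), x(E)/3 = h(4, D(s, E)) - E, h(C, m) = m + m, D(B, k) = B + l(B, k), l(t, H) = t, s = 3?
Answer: -45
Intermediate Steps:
D(B, k) = 2*B (D(B, k) = B + B = 2*B)
h(C, m) = 2*m
x(E) = 36 - 3*E (x(E) = 3*(2*(2*3) - E) = 3*(2*6 - E) = 3*(12 - E) = 36 - 3*E)
A = -16 (A = (-5 + (36 - 3*5))*(4 - 5) = (-5 + (36 - 15))*(-1) = (-5 + 21)*(-1) = 16*(-1) = -16)
A*3 + 3 = -16*3 + 3 = -48 + 3 = -45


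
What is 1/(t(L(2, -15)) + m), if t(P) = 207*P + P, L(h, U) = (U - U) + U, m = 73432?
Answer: 1/70312 ≈ 1.4222e-5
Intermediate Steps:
L(h, U) = U (L(h, U) = 0 + U = U)
t(P) = 208*P
1/(t(L(2, -15)) + m) = 1/(208*(-15) + 73432) = 1/(-3120 + 73432) = 1/70312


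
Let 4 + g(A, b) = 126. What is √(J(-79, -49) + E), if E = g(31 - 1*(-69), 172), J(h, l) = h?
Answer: √43 ≈ 6.5574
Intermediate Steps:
g(A, b) = 122 (g(A, b) = -4 + 126 = 122)
E = 122
√(J(-79, -49) + E) = √(-79 + 122) = √43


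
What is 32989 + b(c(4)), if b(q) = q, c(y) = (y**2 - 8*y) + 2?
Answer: 32975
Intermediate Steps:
c(y) = 2 + y**2 - 8*y
32989 + b(c(4)) = 32989 + (2 + 4**2 - 8*4) = 32989 + (2 + 16 - 32) = 32989 - 14 = 32975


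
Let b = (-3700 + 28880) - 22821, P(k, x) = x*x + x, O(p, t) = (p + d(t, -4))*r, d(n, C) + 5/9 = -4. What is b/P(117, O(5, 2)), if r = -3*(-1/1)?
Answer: 3033/4 ≈ 758.25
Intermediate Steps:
d(n, C) = -41/9 (d(n, C) = -5/9 - 4 = -41/9)
r = 3 (r = -3/((-4*¼)) = -3/(-1) = -3*(-1) = 3)
O(p, t) = -41/3 + 3*p (O(p, t) = (p - 41/9)*3 = (-41/9 + p)*3 = -41/3 + 3*p)
P(k, x) = x + x² (P(k, x) = x² + x = x + x²)
b = 2359 (b = 25180 - 22821 = 2359)
b/P(117, O(5, 2)) = 2359/(((-41/3 + 3*5)*(1 + (-41/3 + 3*5)))) = 2359/(((-41/3 + 15)*(1 + (-41/3 + 15)))) = 2359/((4*(1 + 4/3)/3)) = 2359/(((4/3)*(7/3))) = 2359/(28/9) = 2359*(9/28) = 3033/4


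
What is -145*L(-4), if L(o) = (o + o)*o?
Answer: -4640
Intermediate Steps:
L(o) = 2*o² (L(o) = (2*o)*o = 2*o²)
-145*L(-4) = -290*(-4)² = -290*16 = -145*32 = -4640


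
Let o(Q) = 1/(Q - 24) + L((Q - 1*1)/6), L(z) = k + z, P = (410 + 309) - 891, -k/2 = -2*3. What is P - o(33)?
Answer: -1705/9 ≈ -189.44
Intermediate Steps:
k = 12 (k = -(-4)*3 = -2*(-6) = 12)
P = -172 (P = 719 - 891 = -172)
L(z) = 12 + z
o(Q) = 71/6 + 1/(-24 + Q) + Q/6 (o(Q) = 1/(Q - 24) + (12 + (Q - 1*1)/6) = 1/(-24 + Q) + (12 + (Q - 1)*(⅙)) = 1/(-24 + Q) + (12 + (-1 + Q)*(⅙)) = 1/(-24 + Q) + (12 + (-⅙ + Q/6)) = 1/(-24 + Q) + (71/6 + Q/6) = 71/6 + 1/(-24 + Q) + Q/6)
P - o(33) = -172 - (-1698 + 33² + 47*33)/(6*(-24 + 33)) = -172 - (-1698 + 1089 + 1551)/(6*9) = -172 - 942/(6*9) = -172 - 1*157/9 = -172 - 157/9 = -1705/9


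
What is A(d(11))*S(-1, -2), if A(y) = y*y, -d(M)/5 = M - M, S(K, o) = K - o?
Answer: 0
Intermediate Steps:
d(M) = 0 (d(M) = -5*(M - M) = -5*0 = 0)
A(y) = y²
A(d(11))*S(-1, -2) = 0²*(-1 - 1*(-2)) = 0*(-1 + 2) = 0*1 = 0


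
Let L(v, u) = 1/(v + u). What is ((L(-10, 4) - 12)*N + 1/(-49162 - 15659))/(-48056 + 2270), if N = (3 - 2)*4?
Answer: 1051541/989298102 ≈ 0.0010629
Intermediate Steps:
N = 4 (N = 1*4 = 4)
L(v, u) = 1/(u + v)
((L(-10, 4) - 12)*N + 1/(-49162 - 15659))/(-48056 + 2270) = ((1/(4 - 10) - 12)*4 + 1/(-49162 - 15659))/(-48056 + 2270) = ((1/(-6) - 12)*4 + 1/(-64821))/(-45786) = ((-⅙ - 12)*4 - 1/64821)*(-1/45786) = (-73/6*4 - 1/64821)*(-1/45786) = (-146/3 - 1/64821)*(-1/45786) = -1051541/21607*(-1/45786) = 1051541/989298102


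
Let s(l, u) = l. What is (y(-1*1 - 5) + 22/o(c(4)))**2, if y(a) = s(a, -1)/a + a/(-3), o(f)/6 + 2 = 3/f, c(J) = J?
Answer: 1/225 ≈ 0.0044444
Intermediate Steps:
o(f) = -12 + 18/f (o(f) = -12 + 6*(3/f) = -12 + 18/f)
y(a) = 1 - a/3 (y(a) = a/a + a/(-3) = 1 + a*(-1/3) = 1 - a/3)
(y(-1*1 - 5) + 22/o(c(4)))**2 = ((1 - (-1*1 - 5)/3) + 22/(-12 + 18/4))**2 = ((1 - (-1 - 5)/3) + 22/(-12 + 18*(1/4)))**2 = ((1 - 1/3*(-6)) + 22/(-12 + 9/2))**2 = ((1 + 2) + 22/(-15/2))**2 = (3 + 22*(-2/15))**2 = (3 - 44/15)**2 = (1/15)**2 = 1/225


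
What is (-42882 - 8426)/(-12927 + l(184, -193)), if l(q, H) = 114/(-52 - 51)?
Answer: 41612/10485 ≈ 3.9687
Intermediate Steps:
l(q, H) = -114/103 (l(q, H) = 114/(-103) = 114*(-1/103) = -114/103)
(-42882 - 8426)/(-12927 + l(184, -193)) = (-42882 - 8426)/(-12927 - 114/103) = -51308/(-1331595/103) = -51308*(-103/1331595) = 41612/10485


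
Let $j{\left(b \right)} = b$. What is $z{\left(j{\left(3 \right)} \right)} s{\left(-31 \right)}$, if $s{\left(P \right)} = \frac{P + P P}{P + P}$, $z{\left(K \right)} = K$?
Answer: $-45$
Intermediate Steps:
$s{\left(P \right)} = \frac{P + P^{2}}{2 P}$
$z{\left(j{\left(3 \right)} \right)} s{\left(-31 \right)} = 3 \left(\frac{1}{2} + \frac{1}{2} \left(-31\right)\right) = 3 \left(\frac{1}{2} - \frac{31}{2}\right) = 3 \left(-15\right) = -45$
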